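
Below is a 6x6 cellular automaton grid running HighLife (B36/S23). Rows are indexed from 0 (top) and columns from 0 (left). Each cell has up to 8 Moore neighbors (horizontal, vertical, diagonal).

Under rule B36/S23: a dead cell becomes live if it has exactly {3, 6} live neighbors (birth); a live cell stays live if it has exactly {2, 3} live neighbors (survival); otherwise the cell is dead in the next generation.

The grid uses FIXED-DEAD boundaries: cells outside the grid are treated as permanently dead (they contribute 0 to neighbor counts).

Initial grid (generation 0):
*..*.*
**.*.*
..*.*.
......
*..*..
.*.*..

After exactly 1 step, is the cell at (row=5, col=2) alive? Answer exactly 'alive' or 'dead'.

Answer: alive

Derivation:
Simulating step by step:
Generation 0 (given above): 13 live cells
Generation 1: 14 live cells
***...
**.*.*
.****.
...*..
..*...
..*...

Cell (5,2) at generation 1: 1 -> alive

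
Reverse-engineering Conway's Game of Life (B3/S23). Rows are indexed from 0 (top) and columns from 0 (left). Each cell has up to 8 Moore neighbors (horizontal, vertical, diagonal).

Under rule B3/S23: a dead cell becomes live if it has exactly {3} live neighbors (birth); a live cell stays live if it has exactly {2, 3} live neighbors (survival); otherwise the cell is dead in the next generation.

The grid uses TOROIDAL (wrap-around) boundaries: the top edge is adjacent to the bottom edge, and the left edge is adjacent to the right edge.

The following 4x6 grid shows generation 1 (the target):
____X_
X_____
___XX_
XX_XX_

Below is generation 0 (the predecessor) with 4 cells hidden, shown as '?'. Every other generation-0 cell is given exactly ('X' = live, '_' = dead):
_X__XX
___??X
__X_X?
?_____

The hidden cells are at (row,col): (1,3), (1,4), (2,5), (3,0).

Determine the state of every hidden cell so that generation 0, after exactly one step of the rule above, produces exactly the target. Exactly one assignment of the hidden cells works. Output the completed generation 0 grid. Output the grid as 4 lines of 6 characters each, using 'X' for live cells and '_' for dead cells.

Hidden generation-0 cells (in order): (1,3), (1,4), (2,5), (3,0).
A hidden cell only influences target cells in its own 3x3 neighborhood. Try each of the 2^4 = 16 assignments, step the completed generation 0 forward once under B3/S23, and compare with the target:
  (1,3)=_ (1,4)=_ (2,5)=_ (3,0)=_ -> step gives (0,0)='X' but target has '_' -> reject
  (1,3)=_ (1,4)=_ (2,5)=_ (3,0)=X -> step gives (0,5)='X' but target has '_' -> reject
  (1,3)=_ (1,4)=_ (2,5)=X (3,0)=_ -> step gives (0,0)='X' but target has '_' -> reject
  (1,3)=_ (1,4)=_ (2,5)=X (3,0)=X -> step gives (0,5)='X' but target has '_' -> reject
  (1,3)=_ (1,4)=X (2,5)=_ (3,0)=_ -> step gives (0,0)='X' but target has '_' -> reject
  (1,3)=_ (1,4)=X (2,5)=_ (3,0)=X -> step reproduces the target at every cell -> ACCEPT
  (1,3)=_ (1,4)=X (2,5)=X (3,0)=_ -> step gives (0,0)='X' but target has '_' -> reject
  (1,3)=_ (1,4)=X (2,5)=X (3,0)=X -> step gives (1,0)='_' but target has 'X' -> reject
  (1,3)=X (1,4)=_ (2,5)=_ (3,0)=_ -> step gives (0,0)='X' but target has '_' -> reject
  (1,3)=X (1,4)=_ (2,5)=_ (3,0)=X -> step gives (0,5)='X' but target has '_' -> reject
  (1,3)=X (1,4)=_ (2,5)=X (3,0)=_ -> step gives (0,0)='X' but target has '_' -> reject
  (1,3)=X (1,4)=_ (2,5)=X (3,0)=X -> step gives (0,5)='X' but target has '_' -> reject
  (1,3)=X (1,4)=X (2,5)=_ (3,0)=_ -> step gives (0,0)='X' but target has '_' -> reject
  (1,3)=X (1,4)=X (2,5)=_ (3,0)=X -> step gives (0,3)='X' but target has '_' -> reject
  (1,3)=X (1,4)=X (2,5)=X (3,0)=_ -> step gives (0,0)='X' but target has '_' -> reject
  (1,3)=X (1,4)=X (2,5)=X (3,0)=X -> step gives (0,3)='X' but target has '_' -> reject
Unique solution: (1,3)=dead, (1,4)=live, (2,5)=dead, (3,0)=live.
Check: live-neighbor counts of every cell in the completed generation 0:
411234
322444
220324
232334
Applying B3/S23 to generation 0 with these counts gives:
____X_
X_____
___XX_
XX_XX_
which matches the target exactly.

Answer: _X__XX
____XX
__X_X_
X_____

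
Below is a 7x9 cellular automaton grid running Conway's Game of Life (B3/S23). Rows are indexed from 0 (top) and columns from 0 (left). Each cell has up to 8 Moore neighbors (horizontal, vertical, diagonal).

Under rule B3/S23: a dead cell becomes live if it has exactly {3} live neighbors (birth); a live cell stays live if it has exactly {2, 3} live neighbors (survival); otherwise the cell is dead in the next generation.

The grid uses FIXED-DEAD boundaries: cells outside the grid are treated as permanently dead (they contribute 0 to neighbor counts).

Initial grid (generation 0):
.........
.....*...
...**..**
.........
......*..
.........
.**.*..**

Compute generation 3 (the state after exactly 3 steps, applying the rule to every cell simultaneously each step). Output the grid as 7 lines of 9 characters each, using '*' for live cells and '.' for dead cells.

Simulating step by step:
Generation 0 (given above): 11 live cells
Generation 1: 4 live cells
.........
....*....
....*....
.......*.
.........
.......*.
.........
Generation 2: 0 live cells
.........
.........
.........
.........
.........
.........
.........
Generation 3: 0 live cells
(generation 3 grid is the final answer)

Answer: .........
.........
.........
.........
.........
.........
.........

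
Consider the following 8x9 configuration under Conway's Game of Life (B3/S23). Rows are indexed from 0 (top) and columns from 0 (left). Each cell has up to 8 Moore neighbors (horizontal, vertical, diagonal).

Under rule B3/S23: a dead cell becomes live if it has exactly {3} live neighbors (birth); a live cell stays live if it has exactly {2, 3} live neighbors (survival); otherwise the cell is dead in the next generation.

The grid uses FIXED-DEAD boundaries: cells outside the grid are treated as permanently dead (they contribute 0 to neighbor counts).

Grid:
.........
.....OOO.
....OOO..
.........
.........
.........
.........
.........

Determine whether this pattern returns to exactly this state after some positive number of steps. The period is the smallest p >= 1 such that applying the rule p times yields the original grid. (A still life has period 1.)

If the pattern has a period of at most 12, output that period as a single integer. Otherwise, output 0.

Answer: 2

Derivation:
Simulating and comparing each generation to the original:
Gen 0 (original, given above): 6 live cells
Gen 1: 6 live cells, differs from original
Gen 2: 6 live cells, MATCHES original -> period = 2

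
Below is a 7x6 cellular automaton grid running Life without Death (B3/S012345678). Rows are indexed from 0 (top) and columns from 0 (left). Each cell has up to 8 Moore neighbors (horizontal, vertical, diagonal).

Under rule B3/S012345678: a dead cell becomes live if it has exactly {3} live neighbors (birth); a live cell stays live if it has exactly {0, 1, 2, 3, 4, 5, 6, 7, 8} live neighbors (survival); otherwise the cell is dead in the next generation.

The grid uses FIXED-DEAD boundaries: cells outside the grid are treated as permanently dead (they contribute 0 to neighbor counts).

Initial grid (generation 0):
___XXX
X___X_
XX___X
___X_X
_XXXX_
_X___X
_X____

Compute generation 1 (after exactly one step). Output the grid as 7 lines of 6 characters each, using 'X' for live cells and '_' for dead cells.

Simulating step by step:
Generation 0 (given above): 17 live cells
Generation 1: 24 live cells
(generation 1 grid is the final answer)

Answer: ___XXX
XX_XX_
XX___X
X__X_X
_XXXXX
XX_XXX
_X____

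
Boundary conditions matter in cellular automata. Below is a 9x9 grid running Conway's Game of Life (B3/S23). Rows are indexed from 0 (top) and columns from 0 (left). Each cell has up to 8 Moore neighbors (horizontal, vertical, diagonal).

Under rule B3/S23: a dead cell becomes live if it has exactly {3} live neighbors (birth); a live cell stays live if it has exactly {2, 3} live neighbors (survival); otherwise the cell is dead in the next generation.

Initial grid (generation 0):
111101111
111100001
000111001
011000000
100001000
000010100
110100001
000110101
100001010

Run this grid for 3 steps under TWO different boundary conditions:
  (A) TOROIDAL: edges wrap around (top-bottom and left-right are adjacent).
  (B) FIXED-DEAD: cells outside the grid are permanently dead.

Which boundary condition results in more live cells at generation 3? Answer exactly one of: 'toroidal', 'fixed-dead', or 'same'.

Under TOROIDAL boundary, generation 3:
000000000
011010000
100001000
100001100
000000100
101100001
011100111
100001001
000001000
Population = 23

Under FIXED-DEAD boundary, generation 3:
000010011
110001011
000000000
100001100
000000100
001100000
111011000
011000000
011000000
Population = 23

Comparison: toroidal=23, fixed-dead=23 -> same

Answer: same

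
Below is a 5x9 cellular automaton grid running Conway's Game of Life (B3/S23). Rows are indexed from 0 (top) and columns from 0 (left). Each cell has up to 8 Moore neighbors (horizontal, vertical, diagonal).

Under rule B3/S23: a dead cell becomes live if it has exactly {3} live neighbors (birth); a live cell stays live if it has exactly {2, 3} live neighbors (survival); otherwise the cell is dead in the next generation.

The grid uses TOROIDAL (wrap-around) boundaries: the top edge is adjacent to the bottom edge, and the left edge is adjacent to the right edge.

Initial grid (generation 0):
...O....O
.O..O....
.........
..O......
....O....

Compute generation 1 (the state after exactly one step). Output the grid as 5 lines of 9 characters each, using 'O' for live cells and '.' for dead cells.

Answer: ...OO....
.........
.........
.........
...O.....

Derivation:
Simulating step by step:
Generation 0 (given above): 6 live cells
Generation 1: 3 live cells
(generation 1 grid is the final answer)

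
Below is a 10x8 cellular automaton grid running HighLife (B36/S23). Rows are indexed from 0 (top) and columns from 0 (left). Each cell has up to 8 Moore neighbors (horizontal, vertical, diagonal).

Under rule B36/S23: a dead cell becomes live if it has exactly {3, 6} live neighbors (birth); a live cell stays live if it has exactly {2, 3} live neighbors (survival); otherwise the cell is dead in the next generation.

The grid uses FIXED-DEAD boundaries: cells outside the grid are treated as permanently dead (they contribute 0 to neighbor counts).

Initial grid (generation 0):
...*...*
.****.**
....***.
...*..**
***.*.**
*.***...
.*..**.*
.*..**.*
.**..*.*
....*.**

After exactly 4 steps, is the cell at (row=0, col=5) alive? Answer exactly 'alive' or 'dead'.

Simulating step by step:
Generation 0 (given above): 39 live cells
Generation 1: 33 live cells
...**.**
..*....*
........
.***.*..
*..**.**
**.....*
**......
**.*..**
.***..**
.....***
Generation 2: 35 live cells
...*..**
...*..**
.*.*....
.***.**.
*..*****
..*...**
......**
..**..**
**.**...
..*..*.*
Generation 3: 35 live cells
......**
...**.**
.***.*.*
**..*..*
........
...**...
..**.*..
.*******
.*..**.*
.****...
Generation 4: 29 live cells
.....***
...**...
**...*.*
**.**.*.
...**...
..***...
.*......
.*.....*
*......*
.*****..

Cell (0,5) at generation 4: 1 -> alive

Answer: alive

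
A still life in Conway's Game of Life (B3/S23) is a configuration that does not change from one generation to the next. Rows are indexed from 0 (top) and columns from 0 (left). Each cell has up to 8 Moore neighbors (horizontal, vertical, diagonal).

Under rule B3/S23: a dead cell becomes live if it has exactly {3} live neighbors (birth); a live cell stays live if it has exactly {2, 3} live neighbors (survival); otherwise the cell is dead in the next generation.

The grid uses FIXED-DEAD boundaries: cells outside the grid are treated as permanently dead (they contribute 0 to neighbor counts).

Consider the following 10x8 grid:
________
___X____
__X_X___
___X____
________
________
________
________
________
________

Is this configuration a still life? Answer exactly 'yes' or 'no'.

Answer: yes

Derivation:
Compute generation 1 and compare to generation 0 (given above):
Generation 1:
________
___X____
__X_X___
___X____
________
________
________
________
________
________
The grids are IDENTICAL -> still life.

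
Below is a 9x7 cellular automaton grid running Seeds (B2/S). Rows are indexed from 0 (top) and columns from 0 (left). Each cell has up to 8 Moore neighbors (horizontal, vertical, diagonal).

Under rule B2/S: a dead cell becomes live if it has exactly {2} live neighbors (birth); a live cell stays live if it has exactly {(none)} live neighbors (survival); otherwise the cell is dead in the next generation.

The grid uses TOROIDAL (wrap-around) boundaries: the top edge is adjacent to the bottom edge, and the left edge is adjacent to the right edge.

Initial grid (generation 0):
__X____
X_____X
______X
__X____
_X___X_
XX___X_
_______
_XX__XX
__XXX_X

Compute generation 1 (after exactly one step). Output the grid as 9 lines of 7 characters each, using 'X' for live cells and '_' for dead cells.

Simulating step by step:
Generation 0 (given above): 18 live cells
Generation 1: 13 live cells
(generation 1 grid is the final answer)

Answer: ____X__
_X___X_
_X___X_
XX___XX
____X__
__X_X__
____X__
_______
_______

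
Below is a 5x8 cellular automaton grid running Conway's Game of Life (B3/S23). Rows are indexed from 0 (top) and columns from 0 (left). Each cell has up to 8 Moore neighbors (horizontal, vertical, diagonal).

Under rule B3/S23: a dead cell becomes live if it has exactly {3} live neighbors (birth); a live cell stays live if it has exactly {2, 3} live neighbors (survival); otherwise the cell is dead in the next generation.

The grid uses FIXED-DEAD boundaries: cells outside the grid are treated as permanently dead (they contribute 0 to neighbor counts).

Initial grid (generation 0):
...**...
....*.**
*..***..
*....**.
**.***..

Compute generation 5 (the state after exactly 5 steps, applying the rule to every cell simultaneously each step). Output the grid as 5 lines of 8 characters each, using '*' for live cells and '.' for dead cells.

Answer: .....**.
.....**.
.*...**.
*....**.
.....**.

Derivation:
Simulating step by step:
Generation 0 (given above): 17 live cells
Generation 1: 14 live cells
...***..
......*.
...*...*
*.*...*.
**..***.
Generation 2: 17 live cells
....**..
...*.**.
......**
*.***.**
**...**.
Generation 3: 17 live cells
....***.
.......*
..*.....
*.***...
********
Generation 4: 11 live cells
.....**.
.....**.
.**.....
*.....*.
*....**.
Generation 5: 12 live cells
(generation 5 grid is the final answer)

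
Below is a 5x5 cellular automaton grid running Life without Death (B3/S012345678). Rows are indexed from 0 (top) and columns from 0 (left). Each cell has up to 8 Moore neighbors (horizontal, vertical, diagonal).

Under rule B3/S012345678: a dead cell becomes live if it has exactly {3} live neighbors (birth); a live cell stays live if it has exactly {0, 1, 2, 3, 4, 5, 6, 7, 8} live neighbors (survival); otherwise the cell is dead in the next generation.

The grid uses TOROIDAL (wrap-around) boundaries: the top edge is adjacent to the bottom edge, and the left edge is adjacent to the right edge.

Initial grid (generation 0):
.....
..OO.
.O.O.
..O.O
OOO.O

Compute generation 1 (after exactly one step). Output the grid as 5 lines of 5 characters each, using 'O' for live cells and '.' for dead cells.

Simulating step by step:
Generation 0 (given above): 10 live cells
Generation 1: 13 live cells
(generation 1 grid is the final answer)

Answer: O...O
..OO.
.O.OO
..O.O
OOO.O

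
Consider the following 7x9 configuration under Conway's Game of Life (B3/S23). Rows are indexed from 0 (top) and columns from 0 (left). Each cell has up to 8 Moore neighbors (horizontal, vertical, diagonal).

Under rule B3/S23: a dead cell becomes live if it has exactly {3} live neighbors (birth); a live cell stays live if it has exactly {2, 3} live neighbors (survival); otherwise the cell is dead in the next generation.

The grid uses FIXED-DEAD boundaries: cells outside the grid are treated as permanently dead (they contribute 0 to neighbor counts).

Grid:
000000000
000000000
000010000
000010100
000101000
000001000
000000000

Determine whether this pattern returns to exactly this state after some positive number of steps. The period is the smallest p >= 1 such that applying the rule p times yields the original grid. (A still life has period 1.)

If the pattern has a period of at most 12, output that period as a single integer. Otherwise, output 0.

Simulating and comparing each generation to the original:
Gen 0 (original, given above): 6 live cells
Gen 1: 6 live cells, differs from original
Gen 2: 6 live cells, MATCHES original -> period = 2

Answer: 2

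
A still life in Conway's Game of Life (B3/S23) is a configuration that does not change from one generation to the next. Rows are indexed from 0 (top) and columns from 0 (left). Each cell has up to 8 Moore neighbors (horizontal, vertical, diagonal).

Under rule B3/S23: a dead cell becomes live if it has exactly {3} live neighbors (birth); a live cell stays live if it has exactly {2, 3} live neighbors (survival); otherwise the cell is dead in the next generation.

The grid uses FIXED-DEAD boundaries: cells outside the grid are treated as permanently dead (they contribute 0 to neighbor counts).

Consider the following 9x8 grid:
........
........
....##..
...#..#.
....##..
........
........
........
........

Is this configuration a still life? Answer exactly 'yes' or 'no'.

Answer: yes

Derivation:
Compute generation 1 and compare to generation 0 (given above):
Generation 1:
........
........
....##..
...#..#.
....##..
........
........
........
........
The grids are IDENTICAL -> still life.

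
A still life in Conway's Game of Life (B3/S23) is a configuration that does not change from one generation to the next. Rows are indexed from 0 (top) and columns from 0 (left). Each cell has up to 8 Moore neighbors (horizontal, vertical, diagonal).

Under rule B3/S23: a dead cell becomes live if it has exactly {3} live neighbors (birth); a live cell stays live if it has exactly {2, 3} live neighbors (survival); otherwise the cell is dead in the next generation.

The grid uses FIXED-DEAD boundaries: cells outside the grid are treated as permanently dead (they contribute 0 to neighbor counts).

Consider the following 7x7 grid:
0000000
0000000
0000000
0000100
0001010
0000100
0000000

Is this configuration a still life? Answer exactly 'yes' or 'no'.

Answer: yes

Derivation:
Compute generation 1 and compare to generation 0 (given above):
Generation 1:
0000000
0000000
0000000
0000100
0001010
0000100
0000000
The grids are IDENTICAL -> still life.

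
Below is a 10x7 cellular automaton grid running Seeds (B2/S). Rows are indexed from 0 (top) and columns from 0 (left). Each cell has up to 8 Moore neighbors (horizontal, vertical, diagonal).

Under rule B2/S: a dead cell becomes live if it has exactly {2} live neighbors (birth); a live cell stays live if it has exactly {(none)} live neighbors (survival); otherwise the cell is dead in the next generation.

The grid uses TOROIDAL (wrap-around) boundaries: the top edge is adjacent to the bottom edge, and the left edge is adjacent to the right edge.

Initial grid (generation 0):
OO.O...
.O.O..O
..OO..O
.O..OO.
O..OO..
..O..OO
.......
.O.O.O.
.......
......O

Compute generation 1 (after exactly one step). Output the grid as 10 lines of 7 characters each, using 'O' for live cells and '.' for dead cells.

Answer: ....OO.
.....O.
.......
.......
.......
OO.....
OO.O...
..O.O..
O.O.OOO
.OO....

Derivation:
Simulating step by step:
Generation 0 (given above): 22 live cells
Generation 1: 17 live cells
(generation 1 grid is the final answer)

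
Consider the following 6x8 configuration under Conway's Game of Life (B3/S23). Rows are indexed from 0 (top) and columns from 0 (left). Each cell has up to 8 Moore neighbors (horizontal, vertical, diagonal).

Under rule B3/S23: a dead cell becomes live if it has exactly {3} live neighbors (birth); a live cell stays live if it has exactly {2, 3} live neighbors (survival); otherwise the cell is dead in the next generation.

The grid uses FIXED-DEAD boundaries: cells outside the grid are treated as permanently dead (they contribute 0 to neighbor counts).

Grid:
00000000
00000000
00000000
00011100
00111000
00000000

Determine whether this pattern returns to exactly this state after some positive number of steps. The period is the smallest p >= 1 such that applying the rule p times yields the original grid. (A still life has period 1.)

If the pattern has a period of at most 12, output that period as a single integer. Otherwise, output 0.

Simulating and comparing each generation to the original:
Gen 0 (original, given above): 6 live cells
Gen 1: 6 live cells, differs from original
Gen 2: 6 live cells, MATCHES original -> period = 2

Answer: 2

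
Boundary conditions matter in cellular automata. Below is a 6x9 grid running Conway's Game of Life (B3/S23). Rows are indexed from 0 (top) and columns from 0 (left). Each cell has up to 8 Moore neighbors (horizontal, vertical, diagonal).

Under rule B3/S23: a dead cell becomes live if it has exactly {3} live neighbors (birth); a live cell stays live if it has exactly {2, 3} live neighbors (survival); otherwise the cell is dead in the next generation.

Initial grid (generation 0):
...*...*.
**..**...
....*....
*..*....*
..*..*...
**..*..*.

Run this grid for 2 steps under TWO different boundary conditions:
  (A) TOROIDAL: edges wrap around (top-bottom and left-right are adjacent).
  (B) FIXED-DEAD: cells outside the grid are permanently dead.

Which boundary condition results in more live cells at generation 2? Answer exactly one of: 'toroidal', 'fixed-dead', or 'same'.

Answer: fixed-dead

Derivation:
Under TOROIDAL boundary, generation 2:
.*....**.
.........
.........
.........
.*.......
.*....**.
Population = 7

Under FIXED-DEAD boundary, generation 2:
...***...
..*......
.........
*........
.**.*....
.***.....
Population = 11

Comparison: toroidal=7, fixed-dead=11 -> fixed-dead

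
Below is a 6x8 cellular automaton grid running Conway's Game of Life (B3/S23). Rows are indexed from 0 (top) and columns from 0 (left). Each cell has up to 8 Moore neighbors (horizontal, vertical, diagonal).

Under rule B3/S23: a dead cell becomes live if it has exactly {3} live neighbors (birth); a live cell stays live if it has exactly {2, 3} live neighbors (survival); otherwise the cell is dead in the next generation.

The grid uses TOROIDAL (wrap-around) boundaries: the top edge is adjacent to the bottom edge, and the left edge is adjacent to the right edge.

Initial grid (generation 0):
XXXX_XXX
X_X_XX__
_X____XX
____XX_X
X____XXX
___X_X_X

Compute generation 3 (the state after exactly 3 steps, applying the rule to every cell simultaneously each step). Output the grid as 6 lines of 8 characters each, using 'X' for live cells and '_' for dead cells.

Simulating step by step:
Generation 0 (given above): 24 live cells
Generation 1: 7 live cells
________
____X___
_X_X___X
____X___
X_______
___X____
Generation 2: 3 live cells
________
________
___XX___
X_______
________
________
Generation 3: 0 live cells
(generation 3 grid is the final answer)

Answer: ________
________
________
________
________
________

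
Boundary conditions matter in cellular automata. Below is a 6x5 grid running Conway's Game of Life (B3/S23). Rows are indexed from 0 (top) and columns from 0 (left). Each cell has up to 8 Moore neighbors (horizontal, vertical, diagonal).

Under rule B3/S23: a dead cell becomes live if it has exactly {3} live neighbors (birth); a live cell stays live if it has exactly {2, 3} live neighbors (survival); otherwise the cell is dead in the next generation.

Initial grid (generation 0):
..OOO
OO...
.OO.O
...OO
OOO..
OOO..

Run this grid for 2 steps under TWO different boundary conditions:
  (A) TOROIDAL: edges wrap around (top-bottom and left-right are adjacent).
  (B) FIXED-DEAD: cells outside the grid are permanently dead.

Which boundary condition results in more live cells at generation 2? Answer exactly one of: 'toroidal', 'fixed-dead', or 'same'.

Under TOROIDAL boundary, generation 2:
.....
O.O.O
O..O.
O..O.
.....
.....
Population = 7

Under FIXED-DEAD boundary, generation 2:
.OOO.
O...O
O...O
O..O.
O....
.O...
Population = 11

Comparison: toroidal=7, fixed-dead=11 -> fixed-dead

Answer: fixed-dead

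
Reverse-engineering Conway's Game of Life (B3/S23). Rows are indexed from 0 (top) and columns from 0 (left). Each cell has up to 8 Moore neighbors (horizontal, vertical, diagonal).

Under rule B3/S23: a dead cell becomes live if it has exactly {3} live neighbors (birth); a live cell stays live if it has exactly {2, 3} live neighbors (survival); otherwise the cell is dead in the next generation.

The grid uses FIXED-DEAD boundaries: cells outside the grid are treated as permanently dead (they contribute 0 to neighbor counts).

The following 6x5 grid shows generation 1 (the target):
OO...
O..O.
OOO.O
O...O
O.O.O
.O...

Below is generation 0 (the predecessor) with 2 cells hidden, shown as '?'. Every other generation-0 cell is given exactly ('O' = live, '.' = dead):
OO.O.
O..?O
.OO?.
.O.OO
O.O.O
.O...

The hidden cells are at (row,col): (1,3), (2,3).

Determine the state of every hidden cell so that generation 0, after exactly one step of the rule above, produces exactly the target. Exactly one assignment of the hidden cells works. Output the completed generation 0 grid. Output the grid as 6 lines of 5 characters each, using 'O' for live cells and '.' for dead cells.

Answer: OO.O.
O...O
.OO..
.O.OO
O.O.O
.O...

Derivation:
Hidden generation-0 cells (in order): (1,3), (2,3).
A hidden cell only influences target cells in its own 3x3 neighborhood. Try each of the 2^2 = 4 assignments, step the completed generation 0 forward once under B3/S23, and compare with the target:
  (1,3)=. (2,3)=. -> step reproduces the target at every cell -> ACCEPT
  (1,3)=. (2,3)=O -> step gives (1,3)='.' but target has 'O' -> reject
  (1,3)=O (2,3)=. -> step gives (0,2)='O' but target has '.' -> reject
  (1,3)=O (2,3)=O -> step gives (0,2)='O' but target has '.' -> reject
Unique solution: (1,3)=dead, (2,3)=dead.
Check: live-neighbor counts of every cell in the completed generation 0:
22212
35431
33343
34542
24342
22221
Applying B3/S23 to generation 0 with these counts gives:
OO...
O..O.
OOO.O
O...O
O.O.O
.O...
which matches the target exactly.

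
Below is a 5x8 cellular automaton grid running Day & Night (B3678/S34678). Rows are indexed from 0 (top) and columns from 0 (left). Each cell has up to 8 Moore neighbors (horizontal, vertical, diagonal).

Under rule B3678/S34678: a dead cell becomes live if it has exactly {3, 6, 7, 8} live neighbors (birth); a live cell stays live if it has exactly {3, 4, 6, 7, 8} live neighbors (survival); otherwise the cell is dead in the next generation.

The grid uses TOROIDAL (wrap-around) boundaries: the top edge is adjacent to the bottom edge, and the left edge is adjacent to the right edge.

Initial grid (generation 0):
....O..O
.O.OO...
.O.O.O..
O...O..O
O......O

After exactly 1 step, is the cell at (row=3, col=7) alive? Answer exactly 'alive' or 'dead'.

Answer: alive

Derivation:
Simulating step by step:
Generation 0 (given above): 13 live cells
Generation 1: 13 live cells
...O....
O..OOO..
...O....
OO....OO
O.....OO

Cell (3,7) at generation 1: 1 -> alive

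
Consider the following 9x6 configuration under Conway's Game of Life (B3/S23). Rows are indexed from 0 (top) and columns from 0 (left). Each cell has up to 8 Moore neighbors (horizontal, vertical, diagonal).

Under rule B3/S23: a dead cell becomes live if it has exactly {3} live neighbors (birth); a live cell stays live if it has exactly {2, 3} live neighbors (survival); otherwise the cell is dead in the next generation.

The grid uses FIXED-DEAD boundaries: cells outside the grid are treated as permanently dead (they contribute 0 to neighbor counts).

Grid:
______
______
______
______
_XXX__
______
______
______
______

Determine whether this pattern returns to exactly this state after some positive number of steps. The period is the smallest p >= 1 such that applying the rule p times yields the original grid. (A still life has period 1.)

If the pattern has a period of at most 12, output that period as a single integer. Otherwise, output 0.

Simulating and comparing each generation to the original:
Gen 0 (original, given above): 3 live cells
Gen 1: 3 live cells, differs from original
Gen 2: 3 live cells, MATCHES original -> period = 2

Answer: 2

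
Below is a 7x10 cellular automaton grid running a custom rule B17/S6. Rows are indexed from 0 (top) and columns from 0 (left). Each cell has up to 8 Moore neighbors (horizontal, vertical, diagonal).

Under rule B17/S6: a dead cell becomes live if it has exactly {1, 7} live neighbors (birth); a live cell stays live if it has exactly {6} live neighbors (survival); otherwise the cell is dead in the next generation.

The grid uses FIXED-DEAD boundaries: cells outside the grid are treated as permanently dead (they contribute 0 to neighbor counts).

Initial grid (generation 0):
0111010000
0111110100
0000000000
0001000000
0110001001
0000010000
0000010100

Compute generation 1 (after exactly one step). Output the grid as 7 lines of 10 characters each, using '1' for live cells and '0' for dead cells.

Simulating step by step:
Generation 0 (given above): 18 live cells
Generation 1: 20 live cells
(generation 1 grid is the final answer)

Answer: 0000000110
0000000010
1000000110
1000111111
1000000110
1001000001
0000000010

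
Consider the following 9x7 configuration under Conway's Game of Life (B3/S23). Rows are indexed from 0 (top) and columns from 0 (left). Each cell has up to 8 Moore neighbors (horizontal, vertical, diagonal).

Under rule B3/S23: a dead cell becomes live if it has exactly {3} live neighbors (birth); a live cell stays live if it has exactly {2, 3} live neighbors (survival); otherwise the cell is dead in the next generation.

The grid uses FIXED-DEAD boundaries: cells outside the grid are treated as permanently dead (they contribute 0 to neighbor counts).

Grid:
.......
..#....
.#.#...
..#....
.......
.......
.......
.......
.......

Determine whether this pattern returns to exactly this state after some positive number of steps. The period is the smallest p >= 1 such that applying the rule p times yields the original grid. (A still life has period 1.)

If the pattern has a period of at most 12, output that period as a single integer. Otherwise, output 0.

Answer: 1

Derivation:
Simulating and comparing each generation to the original:
Gen 0 (original, given above): 4 live cells
Gen 1: 4 live cells, MATCHES original -> period = 1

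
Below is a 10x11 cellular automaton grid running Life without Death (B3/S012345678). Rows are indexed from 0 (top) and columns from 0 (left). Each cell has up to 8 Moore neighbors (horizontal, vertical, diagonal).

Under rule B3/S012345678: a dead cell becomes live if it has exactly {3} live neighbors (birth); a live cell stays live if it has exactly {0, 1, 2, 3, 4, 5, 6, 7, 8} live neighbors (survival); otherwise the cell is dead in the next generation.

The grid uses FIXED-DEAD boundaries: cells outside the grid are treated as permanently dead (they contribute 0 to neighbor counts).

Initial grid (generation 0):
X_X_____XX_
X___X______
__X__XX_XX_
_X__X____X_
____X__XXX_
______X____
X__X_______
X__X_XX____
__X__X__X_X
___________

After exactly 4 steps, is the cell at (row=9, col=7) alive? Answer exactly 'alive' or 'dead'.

Answer: alive

Derivation:
Simulating step by step:
Generation 0 (given above): 29 live cells
Generation 1: 49 live cells
XXX_____XX_
X__XXX_X___
_XXXXXX_XX_
_X_XX_X__XX
____XX_XXX_
______XXX__
X__XXXX____
XXXX_XX____
__X_XXX_X_X
___________
Generation 2: 59 live cells
XXXXX___XX_
X__XXX_X___
XXXXXXX_XXX
_X_XX_X__XX
___XXX_XXXX
___X__XXXX_
X__XXXX____
XXXX_XX____
__X_XXXXX_X
_____X_____
Generation 3: 67 live cells
XXXXXX__XX_
X__XXX_X__X
XXXXXXX_XXX
XX_XX_X__XX
___XXX_XXXX
__XX__XXXXX
X__XXXX_X__
XXXX_XX____
__X_XXXXX_X
____XX_X___
Generation 4: 73 live cells
XXXXXXX_XX_
X__XXX_X__X
XXXXXXX_XXX
XX_XX_X__XX
_X_XXX_XXXX
__XX__XXXXX
X__XXXX_X__
XXXX_XX_XX_
__X_XXXXX_X
___XXX_XX__

Cell (9,7) at generation 4: 1 -> alive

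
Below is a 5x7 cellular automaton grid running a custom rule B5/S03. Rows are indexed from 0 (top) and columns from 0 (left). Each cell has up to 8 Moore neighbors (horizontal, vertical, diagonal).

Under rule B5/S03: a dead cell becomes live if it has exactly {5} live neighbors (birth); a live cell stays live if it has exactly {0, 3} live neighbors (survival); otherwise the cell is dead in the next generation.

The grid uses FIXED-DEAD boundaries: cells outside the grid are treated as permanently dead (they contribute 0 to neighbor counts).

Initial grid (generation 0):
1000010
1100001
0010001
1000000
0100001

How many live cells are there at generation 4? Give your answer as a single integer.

Answer: 2

Derivation:
Simulating step by step:
Generation 0 (given above): 10 live cells
Generation 1: 2 live cells
0000000
0100000
0000000
0000000
0000001
Generation 2: 2 live cells
0000000
0100000
0000000
0000000
0000001
Generation 3: 2 live cells
0000000
0100000
0000000
0000000
0000001
Generation 4: 2 live cells
0000000
0100000
0000000
0000000
0000001
Population at generation 4: 2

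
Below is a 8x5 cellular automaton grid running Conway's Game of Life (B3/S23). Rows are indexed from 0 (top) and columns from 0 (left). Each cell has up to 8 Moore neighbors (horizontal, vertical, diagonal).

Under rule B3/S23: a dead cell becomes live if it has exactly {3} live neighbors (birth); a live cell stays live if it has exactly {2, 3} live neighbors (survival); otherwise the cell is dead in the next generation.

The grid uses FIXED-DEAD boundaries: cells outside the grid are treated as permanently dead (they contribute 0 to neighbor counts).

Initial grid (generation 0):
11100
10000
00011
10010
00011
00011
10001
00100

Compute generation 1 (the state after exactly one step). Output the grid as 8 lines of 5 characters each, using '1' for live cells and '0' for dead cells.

Simulating step by step:
Generation 0 (given above): 15 live cells
Generation 1: 10 live cells
(generation 1 grid is the final answer)

Answer: 11000
10110
00011
00100
00100
00000
00001
00000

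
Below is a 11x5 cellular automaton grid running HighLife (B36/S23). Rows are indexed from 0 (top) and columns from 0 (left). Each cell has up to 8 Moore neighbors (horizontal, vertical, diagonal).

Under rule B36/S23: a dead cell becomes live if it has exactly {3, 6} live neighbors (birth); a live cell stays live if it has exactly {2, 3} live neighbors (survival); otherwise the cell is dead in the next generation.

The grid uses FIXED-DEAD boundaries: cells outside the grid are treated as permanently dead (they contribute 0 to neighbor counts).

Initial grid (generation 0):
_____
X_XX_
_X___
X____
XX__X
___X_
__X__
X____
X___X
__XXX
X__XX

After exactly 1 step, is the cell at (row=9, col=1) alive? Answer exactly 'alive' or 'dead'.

Answer: alive

Derivation:
Simulating step by step:
Generation 0 (given above): 19 live cells
Generation 1: 18 live cells
_____
_XX__
XXX__
X____
XX___
_XXX_
_____
_X___
_X__X
_XX__
__X_X

Cell (9,1) at generation 1: 1 -> alive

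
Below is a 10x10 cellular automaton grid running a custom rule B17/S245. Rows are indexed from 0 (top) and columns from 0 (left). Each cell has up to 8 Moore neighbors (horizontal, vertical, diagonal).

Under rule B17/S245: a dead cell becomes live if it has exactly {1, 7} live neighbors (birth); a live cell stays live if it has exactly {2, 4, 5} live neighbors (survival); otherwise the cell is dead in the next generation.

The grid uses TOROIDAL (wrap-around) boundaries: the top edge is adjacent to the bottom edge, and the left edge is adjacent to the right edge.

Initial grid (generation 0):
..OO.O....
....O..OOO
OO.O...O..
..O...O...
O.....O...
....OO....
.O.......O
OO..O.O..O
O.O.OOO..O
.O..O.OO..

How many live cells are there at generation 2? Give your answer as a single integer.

Answer: 23

Derivation:
Simulating step by step:
Generation 0 (given above): 34 live cells
Generation 1: 31 live cells
..O.......
.......O.O
OO.O......
..O.O.O.O.
..O...O..O
..OO.O.OO.
.O.....O.O
.O..O.O..O
O.O...O...
....O.OO..
Generation 2: 23 live cells
OO..O....O
....O.O...
OO.O......
..........
O........O
...O....O.
.O.......O
......O..O
O.........
O.....OOOO
Population at generation 2: 23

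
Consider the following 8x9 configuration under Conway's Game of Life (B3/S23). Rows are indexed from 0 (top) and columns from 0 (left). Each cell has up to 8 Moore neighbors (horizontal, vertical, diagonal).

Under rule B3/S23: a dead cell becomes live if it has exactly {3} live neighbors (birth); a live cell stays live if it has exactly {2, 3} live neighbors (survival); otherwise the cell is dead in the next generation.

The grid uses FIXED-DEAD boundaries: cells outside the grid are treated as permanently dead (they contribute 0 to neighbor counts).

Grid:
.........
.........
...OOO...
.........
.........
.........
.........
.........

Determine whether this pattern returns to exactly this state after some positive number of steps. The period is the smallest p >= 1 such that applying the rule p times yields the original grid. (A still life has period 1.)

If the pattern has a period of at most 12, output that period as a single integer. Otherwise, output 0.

Simulating and comparing each generation to the original:
Gen 0 (original, given above): 3 live cells
Gen 1: 3 live cells, differs from original
Gen 2: 3 live cells, MATCHES original -> period = 2

Answer: 2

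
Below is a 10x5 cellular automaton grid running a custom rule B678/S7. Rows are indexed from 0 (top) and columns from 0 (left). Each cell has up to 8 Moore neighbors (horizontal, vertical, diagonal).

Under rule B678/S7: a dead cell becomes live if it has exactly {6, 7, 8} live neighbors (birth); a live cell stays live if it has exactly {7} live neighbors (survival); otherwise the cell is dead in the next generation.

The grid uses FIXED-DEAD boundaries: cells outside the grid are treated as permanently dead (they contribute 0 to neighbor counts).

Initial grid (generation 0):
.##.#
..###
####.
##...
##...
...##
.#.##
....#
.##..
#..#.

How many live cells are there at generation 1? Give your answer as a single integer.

Answer: 1

Derivation:
Simulating step by step:
Generation 0 (given above): 24 live cells
Generation 1: 1 live cells
.....
.#...
.....
.....
.....
.....
.....
.....
.....
.....
Population at generation 1: 1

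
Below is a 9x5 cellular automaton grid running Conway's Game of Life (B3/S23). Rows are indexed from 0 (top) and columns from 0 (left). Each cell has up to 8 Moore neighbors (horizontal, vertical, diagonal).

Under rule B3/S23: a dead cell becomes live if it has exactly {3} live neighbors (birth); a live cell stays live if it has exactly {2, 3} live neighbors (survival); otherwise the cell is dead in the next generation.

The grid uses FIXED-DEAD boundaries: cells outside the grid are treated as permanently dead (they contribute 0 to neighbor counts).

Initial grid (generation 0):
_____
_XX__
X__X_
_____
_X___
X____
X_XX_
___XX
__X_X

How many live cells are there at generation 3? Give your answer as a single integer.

Answer: 6

Derivation:
Simulating step by step:
Generation 0 (given above): 13 live cells
Generation 1: 13 live cells
_____
_XX__
_XX__
_____
_____
X_X__
_XXXX
_X__X
____X
Generation 2: 9 live cells
_____
_XX__
_XX__
_____
_____
__X__
X___X
_X__X
_____
Generation 3: 6 live cells
_____
_XX__
_XX__
_____
_____
_____
_X_X_
_____
_____
Population at generation 3: 6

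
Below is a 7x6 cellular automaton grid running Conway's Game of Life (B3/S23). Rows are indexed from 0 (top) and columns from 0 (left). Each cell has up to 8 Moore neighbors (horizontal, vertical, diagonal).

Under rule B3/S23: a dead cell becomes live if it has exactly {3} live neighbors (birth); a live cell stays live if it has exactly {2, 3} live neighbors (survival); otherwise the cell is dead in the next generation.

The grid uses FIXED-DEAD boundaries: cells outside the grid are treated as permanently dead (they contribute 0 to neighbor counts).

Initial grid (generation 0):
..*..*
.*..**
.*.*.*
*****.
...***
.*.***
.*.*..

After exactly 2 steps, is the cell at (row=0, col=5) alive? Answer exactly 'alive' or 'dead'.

Answer: alive

Derivation:
Simulating step by step:
Generation 0 (given above): 22 live cells
Generation 1: 11 live cells
....**
.*.*.*
.....*
**....
*.....
.....*
...*..
Generation 2: 11 live cells
....**
.....*
***.*.
**....
**....
......
......

Cell (0,5) at generation 2: 1 -> alive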